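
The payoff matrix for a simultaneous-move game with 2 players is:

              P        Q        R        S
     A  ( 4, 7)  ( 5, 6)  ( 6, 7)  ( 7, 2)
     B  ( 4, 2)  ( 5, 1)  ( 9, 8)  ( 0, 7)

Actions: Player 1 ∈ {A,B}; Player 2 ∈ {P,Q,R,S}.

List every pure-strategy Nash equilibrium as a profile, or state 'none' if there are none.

(A,P): NE
(A,Q): not NE [P2→R gives 7>6]
(A,R): not NE [P1→B gives 9>6]
(A,S): not NE [P2→R gives 7>2]
(B,P): not NE [P2→R gives 8>2]
(B,Q): not NE [P2→R gives 8>1]
(B,R): NE
(B,S): not NE [P1→A gives 7>0; P2→R gives 8>7]

NE set: (A,P), (B,R)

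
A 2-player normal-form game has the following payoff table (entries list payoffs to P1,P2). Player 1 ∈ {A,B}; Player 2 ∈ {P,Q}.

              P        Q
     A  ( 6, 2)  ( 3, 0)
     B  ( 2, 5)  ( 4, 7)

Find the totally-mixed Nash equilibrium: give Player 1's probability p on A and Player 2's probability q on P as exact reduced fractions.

p=1/2, q=1/5

P1 indiff ⇒ q·6+(1-q)·3 = q·2+(1-q)·4 ⇒ q(4) = (1-q)(1) ⇒ q = 1/5
P2 indiff ⇒ p·2+(1-p)·5 = p·0+(1-p)·7 ⇒ p(2) = (1-p)(2) ⇒ p = 1/2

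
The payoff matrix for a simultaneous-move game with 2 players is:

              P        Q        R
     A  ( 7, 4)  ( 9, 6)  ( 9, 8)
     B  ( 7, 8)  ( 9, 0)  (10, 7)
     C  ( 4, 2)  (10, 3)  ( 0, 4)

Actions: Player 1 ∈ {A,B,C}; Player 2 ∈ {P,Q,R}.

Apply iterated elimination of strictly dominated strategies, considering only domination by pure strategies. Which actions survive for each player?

P2 drop Q (R beats it: A:8>6 B:7>0 C:4>3)
P1 drop C (A beats it: P:7>4 R:9>0)
P1→{A,B} P2→{P,R}

IESDS → P1:{A,B} P2:{P,R}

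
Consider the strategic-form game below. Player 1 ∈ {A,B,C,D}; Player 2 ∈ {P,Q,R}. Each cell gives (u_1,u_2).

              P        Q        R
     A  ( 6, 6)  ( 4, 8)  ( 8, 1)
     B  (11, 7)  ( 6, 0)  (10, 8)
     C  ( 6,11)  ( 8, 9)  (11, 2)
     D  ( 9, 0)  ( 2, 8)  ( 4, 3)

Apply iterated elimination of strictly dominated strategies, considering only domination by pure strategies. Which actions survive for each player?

P1 drop A (B beats it: P:11>6 Q:6>4 R:10>8)
P1 drop D (B beats it: P:11>9 Q:6>2 R:10>4)
P2 drop Q (P beats it: B:7>0 C:11>9)
P1→{B,C} P2→{P,R}

IESDS → P1:{B,C} P2:{P,R}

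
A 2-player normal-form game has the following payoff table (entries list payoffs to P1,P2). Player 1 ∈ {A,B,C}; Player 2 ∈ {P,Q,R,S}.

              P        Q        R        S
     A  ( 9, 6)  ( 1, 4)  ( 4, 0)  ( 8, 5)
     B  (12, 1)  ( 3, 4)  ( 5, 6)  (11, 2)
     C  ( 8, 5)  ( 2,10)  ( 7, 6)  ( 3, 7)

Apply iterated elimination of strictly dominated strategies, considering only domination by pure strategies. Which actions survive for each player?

IESDS → P1:{B,C} P2:{Q,R}

P1 drop A (B beats it: P:12>9 Q:3>1 R:5>4 S:11>8)
P2 drop P (Q beats it: B:4>1 C:10>5)
P2 drop S (Q beats it: B:4>2 C:10>7)
P1→{B,C} P2→{Q,R}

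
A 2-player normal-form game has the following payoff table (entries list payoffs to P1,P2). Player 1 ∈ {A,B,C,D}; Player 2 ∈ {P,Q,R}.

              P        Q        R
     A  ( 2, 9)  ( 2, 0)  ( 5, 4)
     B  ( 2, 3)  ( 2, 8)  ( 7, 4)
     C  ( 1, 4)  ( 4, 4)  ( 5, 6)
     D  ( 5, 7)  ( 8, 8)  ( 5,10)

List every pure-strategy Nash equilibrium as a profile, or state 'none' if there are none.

(A,P): not NE [P1→D gives 5>2]
(A,Q): not NE [P1→D gives 8>2; P2→P gives 9>0]
(A,R): not NE [P1→B gives 7>5; P2→P gives 9>4]
(B,P): not NE [P1→D gives 5>2; P2→Q gives 8>3]
(B,Q): not NE [P1→D gives 8>2]
(B,R): not NE [P2→Q gives 8>4]
(C,P): not NE [P1→D gives 5>1; P2→R gives 6>4]
(C,Q): not NE [P1→D gives 8>4; P2→R gives 6>4]
(C,R): not NE [P1→B gives 7>5]
(D,P): not NE [P2→R gives 10>7]
(D,Q): not NE [P2→R gives 10>8]
(D,R): not NE [P1→B gives 7>5]

No pure NE.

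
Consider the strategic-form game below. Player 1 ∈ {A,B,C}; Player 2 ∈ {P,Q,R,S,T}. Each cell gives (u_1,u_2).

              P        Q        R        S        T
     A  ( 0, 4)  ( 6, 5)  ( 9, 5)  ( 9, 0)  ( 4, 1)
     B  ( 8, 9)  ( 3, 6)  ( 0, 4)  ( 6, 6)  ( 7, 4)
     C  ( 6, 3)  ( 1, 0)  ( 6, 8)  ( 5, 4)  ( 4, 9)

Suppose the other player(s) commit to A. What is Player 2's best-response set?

argmax u_2 = {Q,R}

u_2(P vs A) = 4
u_2(Q vs A) = 5
u_2(R vs A) = 5
u_2(S vs A) = 0
u_2(T vs A) = 1
max payoff 5 at {Q,R}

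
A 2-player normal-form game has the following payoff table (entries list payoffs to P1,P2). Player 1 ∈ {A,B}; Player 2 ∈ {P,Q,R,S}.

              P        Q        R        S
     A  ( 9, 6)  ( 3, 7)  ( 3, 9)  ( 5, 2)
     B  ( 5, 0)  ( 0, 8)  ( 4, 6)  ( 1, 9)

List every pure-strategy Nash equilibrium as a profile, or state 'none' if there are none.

No pure NE.

(A,P): not NE [P2→R gives 9>6]
(A,Q): not NE [P2→R gives 9>7]
(A,R): not NE [P1→B gives 4>3]
(A,S): not NE [P2→R gives 9>2]
(B,P): not NE [P1→A gives 9>5; P2→S gives 9>0]
(B,Q): not NE [P1→A gives 3>0; P2→S gives 9>8]
(B,R): not NE [P2→S gives 9>6]
(B,S): not NE [P1→A gives 5>1]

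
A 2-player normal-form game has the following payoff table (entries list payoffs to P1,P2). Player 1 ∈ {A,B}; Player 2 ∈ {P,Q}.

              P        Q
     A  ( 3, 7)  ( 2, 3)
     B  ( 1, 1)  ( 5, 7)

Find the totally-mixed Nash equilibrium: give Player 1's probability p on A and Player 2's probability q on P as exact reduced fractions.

P1 mixes 3/5 on A; P2 mixes 3/5 on P

P1 indiff ⇒ q·3+(1-q)·2 = q·1+(1-q)·5 ⇒ q(2) = (1-q)(3) ⇒ q = 3/5
P2 indiff ⇒ p·7+(1-p)·1 = p·3+(1-p)·7 ⇒ p(4) = (1-p)(6) ⇒ p = 3/5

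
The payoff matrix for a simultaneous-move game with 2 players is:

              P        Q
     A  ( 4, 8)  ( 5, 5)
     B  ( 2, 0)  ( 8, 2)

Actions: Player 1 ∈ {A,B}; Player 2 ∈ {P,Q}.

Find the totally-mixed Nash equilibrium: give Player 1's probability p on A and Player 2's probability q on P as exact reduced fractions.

P1 mixes 2/5 on A; P2 mixes 3/5 on P

P1 indiff ⇒ q·4+(1-q)·5 = q·2+(1-q)·8 ⇒ q(2) = (1-q)(3) ⇒ q = 3/5
P2 indiff ⇒ p·8+(1-p)·0 = p·5+(1-p)·2 ⇒ p(3) = (1-p)(2) ⇒ p = 2/5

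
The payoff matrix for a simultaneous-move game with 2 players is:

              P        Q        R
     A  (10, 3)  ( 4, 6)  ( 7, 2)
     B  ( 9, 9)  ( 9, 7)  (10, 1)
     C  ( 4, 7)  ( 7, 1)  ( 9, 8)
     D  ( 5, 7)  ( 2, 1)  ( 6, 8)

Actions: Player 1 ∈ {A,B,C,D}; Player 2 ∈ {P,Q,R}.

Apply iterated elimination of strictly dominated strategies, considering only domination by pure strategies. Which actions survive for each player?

P1 drop C (B beats it: P:9>4 Q:9>7 R:10>9)
P1 drop D (A beats it: P:10>5 Q:4>2 R:7>6)
P2 drop R (P beats it: A:3>2 B:9>1)
P1→{A,B} P2→{P,Q}

IESDS → P1:{A,B} P2:{P,Q}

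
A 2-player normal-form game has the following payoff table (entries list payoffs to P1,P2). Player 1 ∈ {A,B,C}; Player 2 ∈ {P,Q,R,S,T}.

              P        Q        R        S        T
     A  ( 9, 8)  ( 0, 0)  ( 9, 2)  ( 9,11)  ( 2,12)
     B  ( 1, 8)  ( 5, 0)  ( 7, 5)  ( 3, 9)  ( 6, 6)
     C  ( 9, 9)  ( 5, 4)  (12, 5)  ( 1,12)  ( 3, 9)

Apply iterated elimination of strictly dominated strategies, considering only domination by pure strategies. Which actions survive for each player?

P2 drop P (S beats it: A:11>8 B:9>8 C:12>9)
P2 drop Q (R beats it: A:2>0 B:5>0 C:5>4)
P2 drop R (S beats it: A:11>2 B:9>5 C:12>5)
P1 drop C (B beats it: S:3>1 T:6>3)
P1→{A,B} P2→{S,T}

IESDS → P1:{A,B} P2:{S,T}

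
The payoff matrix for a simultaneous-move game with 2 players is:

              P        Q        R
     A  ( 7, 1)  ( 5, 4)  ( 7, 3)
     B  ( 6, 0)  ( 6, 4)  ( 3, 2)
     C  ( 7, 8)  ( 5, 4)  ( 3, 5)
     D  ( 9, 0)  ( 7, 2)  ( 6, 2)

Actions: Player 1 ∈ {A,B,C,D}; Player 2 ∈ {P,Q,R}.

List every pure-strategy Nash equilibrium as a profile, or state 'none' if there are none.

PSNE = {(D,Q)}

(A,P): not NE [P1→D gives 9>7; P2→Q gives 4>1]
(A,Q): not NE [P1→D gives 7>5]
(A,R): not NE [P2→Q gives 4>3]
(B,P): not NE [P1→D gives 9>6; P2→Q gives 4>0]
(B,Q): not NE [P1→D gives 7>6]
(B,R): not NE [P1→A gives 7>3; P2→Q gives 4>2]
(C,P): not NE [P1→D gives 9>7]
(C,Q): not NE [P1→D gives 7>5; P2→P gives 8>4]
(C,R): not NE [P1→A gives 7>3; P2→P gives 8>5]
(D,P): not NE [P2→R gives 2>0]
(D,Q): NE
(D,R): not NE [P1→A gives 7>6]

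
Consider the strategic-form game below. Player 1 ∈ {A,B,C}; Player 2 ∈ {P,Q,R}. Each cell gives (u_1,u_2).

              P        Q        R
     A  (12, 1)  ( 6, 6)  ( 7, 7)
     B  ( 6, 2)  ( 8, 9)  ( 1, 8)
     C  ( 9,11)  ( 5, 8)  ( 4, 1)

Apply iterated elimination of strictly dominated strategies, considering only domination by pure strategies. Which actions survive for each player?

IESDS → P1:{A,B} P2:{Q,R}

P1 drop C (A beats it: P:12>9 Q:6>5 R:7>4)
P2 drop P (Q beats it: A:6>1 B:9>2)
P1→{A,B} P2→{Q,R}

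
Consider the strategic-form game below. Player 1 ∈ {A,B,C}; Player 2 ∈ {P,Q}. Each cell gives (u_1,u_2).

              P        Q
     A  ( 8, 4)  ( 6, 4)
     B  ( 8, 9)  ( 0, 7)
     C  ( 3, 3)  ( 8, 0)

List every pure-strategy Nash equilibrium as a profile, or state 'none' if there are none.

PSNE = {(A,P), (B,P)}

(A,P): NE
(A,Q): not NE [P1→C gives 8>6]
(B,P): NE
(B,Q): not NE [P1→C gives 8>0; P2→P gives 9>7]
(C,P): not NE [P1→B gives 8>3]
(C,Q): not NE [P2→P gives 3>0]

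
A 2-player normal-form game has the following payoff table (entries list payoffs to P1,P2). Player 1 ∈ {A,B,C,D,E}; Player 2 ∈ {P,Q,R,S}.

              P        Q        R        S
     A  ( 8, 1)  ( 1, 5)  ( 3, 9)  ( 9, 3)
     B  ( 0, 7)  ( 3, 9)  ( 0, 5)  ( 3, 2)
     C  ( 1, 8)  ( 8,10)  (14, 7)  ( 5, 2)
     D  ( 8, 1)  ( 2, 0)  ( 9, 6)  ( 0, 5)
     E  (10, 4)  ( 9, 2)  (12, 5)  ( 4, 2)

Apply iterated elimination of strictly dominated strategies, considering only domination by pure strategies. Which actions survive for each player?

P1 drop B (C beats it: P:1>0 Q:8>3 R:14>0 S:5>3)
P1 drop D (E beats it: P:10>8 Q:9>2 R:12>9 S:4>0)
P2 drop S (R beats it: A:9>3 C:7>2 E:5>2)
P1 drop A (E beats it: P:10>8 Q:9>1 R:12>3)
P1→{C,E} P2→{P,Q,R}

IESDS → P1:{C,E} P2:{P,Q,R}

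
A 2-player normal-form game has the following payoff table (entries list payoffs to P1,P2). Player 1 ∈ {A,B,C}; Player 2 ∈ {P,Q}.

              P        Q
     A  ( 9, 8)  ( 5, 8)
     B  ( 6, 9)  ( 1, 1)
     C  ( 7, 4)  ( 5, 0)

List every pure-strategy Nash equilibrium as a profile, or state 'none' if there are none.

(A,P): NE
(A,Q): NE
(B,P): not NE [P1→A gives 9>6]
(B,Q): not NE [P1→C gives 5>1; P2→P gives 9>1]
(C,P): not NE [P1→A gives 9>7]
(C,Q): not NE [P2→P gives 4>0]

PSNE = {(A,P), (A,Q)}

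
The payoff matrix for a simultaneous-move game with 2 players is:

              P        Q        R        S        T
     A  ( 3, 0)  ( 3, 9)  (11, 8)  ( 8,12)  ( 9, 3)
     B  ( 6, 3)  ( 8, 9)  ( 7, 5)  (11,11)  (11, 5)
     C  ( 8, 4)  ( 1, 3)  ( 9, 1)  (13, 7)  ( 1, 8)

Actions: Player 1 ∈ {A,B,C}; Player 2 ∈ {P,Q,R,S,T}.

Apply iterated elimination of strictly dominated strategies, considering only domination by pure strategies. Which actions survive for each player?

P2 drop P (S beats it: A:12>0 B:11>3 C:7>4)
P2 drop Q (S beats it: A:12>9 B:11>9 C:7>3)
P2 drop R (S beats it: A:12>8 B:11>5 C:7>1)
P1 drop A (B beats it: S:11>8 T:11>9)
P1→{B,C} P2→{S,T}

Survivors P1:{B,C} P2:{S,T}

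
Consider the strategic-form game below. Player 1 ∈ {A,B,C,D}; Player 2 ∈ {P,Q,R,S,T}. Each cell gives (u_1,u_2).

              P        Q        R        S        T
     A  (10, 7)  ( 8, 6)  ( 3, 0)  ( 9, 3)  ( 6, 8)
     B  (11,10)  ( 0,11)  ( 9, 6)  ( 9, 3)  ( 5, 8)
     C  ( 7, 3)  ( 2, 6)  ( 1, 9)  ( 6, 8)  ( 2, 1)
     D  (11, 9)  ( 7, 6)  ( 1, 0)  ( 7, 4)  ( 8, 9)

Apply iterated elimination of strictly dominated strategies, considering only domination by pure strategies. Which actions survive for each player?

P1 drop C (A beats it: P:10>7 Q:8>2 R:3>1 S:9>6 T:6>2)
P2 drop R (P beats it: A:7>0 B:10>6 D:9>0)
P2 drop S (P beats it: A:7>3 B:10>3 D:9>4)
P1→{A,B,D} P2→{P,Q,T}

Survivors P1:{A,B,D} P2:{P,Q,T}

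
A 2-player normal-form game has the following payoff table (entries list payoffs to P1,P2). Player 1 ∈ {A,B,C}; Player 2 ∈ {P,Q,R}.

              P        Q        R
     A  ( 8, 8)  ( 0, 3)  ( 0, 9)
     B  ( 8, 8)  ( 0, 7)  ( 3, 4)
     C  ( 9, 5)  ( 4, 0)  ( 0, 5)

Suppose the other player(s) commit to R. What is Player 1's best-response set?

u_1(A vs R) = 0
u_1(B vs R) = 3
u_1(C vs R) = 0
max payoff 3 at {B}

BR_1 = {B}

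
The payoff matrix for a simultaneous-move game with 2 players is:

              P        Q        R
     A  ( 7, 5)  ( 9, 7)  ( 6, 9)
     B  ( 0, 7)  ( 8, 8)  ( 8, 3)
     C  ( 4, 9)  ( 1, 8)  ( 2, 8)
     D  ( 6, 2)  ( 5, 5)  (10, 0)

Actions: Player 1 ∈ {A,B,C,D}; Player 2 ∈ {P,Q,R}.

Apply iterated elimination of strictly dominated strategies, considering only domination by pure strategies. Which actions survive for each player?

P1 drop C (A beats it: P:7>4 Q:9>1 R:6>2)
P2 drop P (Q beats it: A:7>5 B:8>7 D:5>2)
P1→{A,B,D} P2→{Q,R}

IESDS → P1:{A,B,D} P2:{Q,R}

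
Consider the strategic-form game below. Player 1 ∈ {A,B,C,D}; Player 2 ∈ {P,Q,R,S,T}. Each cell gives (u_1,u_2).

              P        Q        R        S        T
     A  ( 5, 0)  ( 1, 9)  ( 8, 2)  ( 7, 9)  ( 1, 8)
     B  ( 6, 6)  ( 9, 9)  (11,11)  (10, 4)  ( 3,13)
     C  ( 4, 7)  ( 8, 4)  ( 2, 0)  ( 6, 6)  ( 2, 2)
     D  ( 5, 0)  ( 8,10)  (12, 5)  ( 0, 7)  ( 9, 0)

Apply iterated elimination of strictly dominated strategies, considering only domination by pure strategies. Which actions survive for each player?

P1 drop A (B beats it: P:6>5 Q:9>1 R:11>8 S:10>7 T:3>1)
P1 drop C (B beats it: P:6>4 Q:9>8 R:11>2 S:10>6 T:3>2)
P2 drop P (Q beats it: B:9>6 D:10>0)
P2 drop S (Q beats it: B:9>4 D:10>7)
P1→{B,D} P2→{Q,R,T}

Survivors P1:{B,D} P2:{Q,R,T}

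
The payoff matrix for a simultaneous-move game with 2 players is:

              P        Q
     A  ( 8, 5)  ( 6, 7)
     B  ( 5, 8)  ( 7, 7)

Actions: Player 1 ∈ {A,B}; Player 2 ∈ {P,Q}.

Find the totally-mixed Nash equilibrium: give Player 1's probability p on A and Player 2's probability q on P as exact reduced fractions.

P1 indiff ⇒ q·8+(1-q)·6 = q·5+(1-q)·7 ⇒ q(3) = (1-q)(1) ⇒ q = 1/4
P2 indiff ⇒ p·5+(1-p)·8 = p·7+(1-p)·7 ⇒ p(-2) = (1-p)(-1) ⇒ p = 1/3

(p,q) = (1/3, 1/4)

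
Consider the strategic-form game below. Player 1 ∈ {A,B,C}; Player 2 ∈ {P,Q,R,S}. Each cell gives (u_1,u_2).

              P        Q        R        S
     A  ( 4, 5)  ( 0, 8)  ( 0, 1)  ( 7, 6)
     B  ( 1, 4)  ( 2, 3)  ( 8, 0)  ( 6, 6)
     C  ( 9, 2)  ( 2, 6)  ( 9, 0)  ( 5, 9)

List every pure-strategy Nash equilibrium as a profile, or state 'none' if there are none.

PSNE: ∅

(A,P): not NE [P1→C gives 9>4; P2→Q gives 8>5]
(A,Q): not NE [P1→C gives 2>0]
(A,R): not NE [P1→C gives 9>0; P2→Q gives 8>1]
(A,S): not NE [P2→Q gives 8>6]
(B,P): not NE [P1→C gives 9>1; P2→S gives 6>4]
(B,Q): not NE [P2→S gives 6>3]
(B,R): not NE [P1→C gives 9>8; P2→S gives 6>0]
(B,S): not NE [P1→A gives 7>6]
(C,P): not NE [P2→S gives 9>2]
(C,Q): not NE [P2→S gives 9>6]
(C,R): not NE [P2→S gives 9>0]
(C,S): not NE [P1→A gives 7>5]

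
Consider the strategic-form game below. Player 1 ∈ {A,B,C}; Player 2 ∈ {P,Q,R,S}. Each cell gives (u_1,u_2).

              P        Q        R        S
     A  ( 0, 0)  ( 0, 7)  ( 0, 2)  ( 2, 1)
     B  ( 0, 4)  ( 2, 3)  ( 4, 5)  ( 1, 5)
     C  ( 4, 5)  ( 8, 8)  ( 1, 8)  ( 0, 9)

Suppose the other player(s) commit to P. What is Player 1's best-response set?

u_1(A vs P) = 0
u_1(B vs P) = 0
u_1(C vs P) = 4
max payoff 4 at {C}

P1 best: {C}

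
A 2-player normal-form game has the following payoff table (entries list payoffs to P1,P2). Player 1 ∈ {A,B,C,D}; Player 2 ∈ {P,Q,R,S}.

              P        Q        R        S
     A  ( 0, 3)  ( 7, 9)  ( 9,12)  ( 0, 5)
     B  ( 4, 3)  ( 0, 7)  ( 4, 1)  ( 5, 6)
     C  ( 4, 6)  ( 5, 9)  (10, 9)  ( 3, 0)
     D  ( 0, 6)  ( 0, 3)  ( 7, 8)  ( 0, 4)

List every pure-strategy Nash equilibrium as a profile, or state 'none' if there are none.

(A,P): not NE [P1→C gives 4>0; P2→R gives 12>3]
(A,Q): not NE [P2→R gives 12>9]
(A,R): not NE [P1→C gives 10>9]
(A,S): not NE [P1→B gives 5>0; P2→R gives 12>5]
(B,P): not NE [P2→Q gives 7>3]
(B,Q): not NE [P1→A gives 7>0]
(B,R): not NE [P1→C gives 10>4; P2→Q gives 7>1]
(B,S): not NE [P2→Q gives 7>6]
(C,P): not NE [P2→R gives 9>6]
(C,Q): not NE [P1→A gives 7>5]
(C,R): NE
(C,S): not NE [P1→B gives 5>3; P2→R gives 9>0]
(D,P): not NE [P1→C gives 4>0; P2→R gives 8>6]
(D,Q): not NE [P1→A gives 7>0; P2→R gives 8>3]
(D,R): not NE [P1→C gives 10>7]
(D,S): not NE [P1→B gives 5>0; P2→R gives 8>4]

Nash profiles: (C,R)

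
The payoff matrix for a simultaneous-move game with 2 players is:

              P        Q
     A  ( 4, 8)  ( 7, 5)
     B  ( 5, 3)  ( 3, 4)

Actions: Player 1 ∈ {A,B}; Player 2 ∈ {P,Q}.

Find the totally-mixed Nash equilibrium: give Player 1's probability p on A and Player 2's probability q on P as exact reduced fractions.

P1 indiff ⇒ q·4+(1-q)·7 = q·5+(1-q)·3 ⇒ q(-1) = (1-q)(-4) ⇒ q = 4/5
P2 indiff ⇒ p·8+(1-p)·3 = p·5+(1-p)·4 ⇒ p(3) = (1-p)(1) ⇒ p = 1/4

P1 mixes 1/4 on A; P2 mixes 4/5 on P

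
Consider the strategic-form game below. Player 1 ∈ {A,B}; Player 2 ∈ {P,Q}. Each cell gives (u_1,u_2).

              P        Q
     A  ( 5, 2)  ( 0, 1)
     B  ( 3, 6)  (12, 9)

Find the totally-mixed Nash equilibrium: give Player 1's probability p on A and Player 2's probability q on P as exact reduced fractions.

p=3/4, q=6/7

P1 indiff ⇒ q·5+(1-q)·0 = q·3+(1-q)·12 ⇒ q(2) = (1-q)(12) ⇒ q = 6/7
P2 indiff ⇒ p·2+(1-p)·6 = p·1+(1-p)·9 ⇒ p(1) = (1-p)(3) ⇒ p = 3/4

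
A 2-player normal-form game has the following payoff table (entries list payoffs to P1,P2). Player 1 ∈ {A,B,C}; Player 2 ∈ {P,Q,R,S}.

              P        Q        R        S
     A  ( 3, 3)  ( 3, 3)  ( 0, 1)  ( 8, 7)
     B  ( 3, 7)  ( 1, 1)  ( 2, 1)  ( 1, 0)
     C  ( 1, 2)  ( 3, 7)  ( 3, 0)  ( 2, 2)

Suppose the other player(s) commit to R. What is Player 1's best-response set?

u_1(A vs R) = 0
u_1(B vs R) = 2
u_1(C vs R) = 3
max payoff 3 at {C}

BR_1 = {C}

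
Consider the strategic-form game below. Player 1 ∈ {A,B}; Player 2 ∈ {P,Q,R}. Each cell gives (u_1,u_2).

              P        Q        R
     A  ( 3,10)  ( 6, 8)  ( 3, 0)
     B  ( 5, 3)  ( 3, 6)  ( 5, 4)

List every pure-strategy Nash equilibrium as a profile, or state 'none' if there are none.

(A,P): not NE [P1→B gives 5>3]
(A,Q): not NE [P2→P gives 10>8]
(A,R): not NE [P1→B gives 5>3; P2→P gives 10>0]
(B,P): not NE [P2→Q gives 6>3]
(B,Q): not NE [P1→A gives 6>3]
(B,R): not NE [P2→Q gives 6>4]

No pure NE.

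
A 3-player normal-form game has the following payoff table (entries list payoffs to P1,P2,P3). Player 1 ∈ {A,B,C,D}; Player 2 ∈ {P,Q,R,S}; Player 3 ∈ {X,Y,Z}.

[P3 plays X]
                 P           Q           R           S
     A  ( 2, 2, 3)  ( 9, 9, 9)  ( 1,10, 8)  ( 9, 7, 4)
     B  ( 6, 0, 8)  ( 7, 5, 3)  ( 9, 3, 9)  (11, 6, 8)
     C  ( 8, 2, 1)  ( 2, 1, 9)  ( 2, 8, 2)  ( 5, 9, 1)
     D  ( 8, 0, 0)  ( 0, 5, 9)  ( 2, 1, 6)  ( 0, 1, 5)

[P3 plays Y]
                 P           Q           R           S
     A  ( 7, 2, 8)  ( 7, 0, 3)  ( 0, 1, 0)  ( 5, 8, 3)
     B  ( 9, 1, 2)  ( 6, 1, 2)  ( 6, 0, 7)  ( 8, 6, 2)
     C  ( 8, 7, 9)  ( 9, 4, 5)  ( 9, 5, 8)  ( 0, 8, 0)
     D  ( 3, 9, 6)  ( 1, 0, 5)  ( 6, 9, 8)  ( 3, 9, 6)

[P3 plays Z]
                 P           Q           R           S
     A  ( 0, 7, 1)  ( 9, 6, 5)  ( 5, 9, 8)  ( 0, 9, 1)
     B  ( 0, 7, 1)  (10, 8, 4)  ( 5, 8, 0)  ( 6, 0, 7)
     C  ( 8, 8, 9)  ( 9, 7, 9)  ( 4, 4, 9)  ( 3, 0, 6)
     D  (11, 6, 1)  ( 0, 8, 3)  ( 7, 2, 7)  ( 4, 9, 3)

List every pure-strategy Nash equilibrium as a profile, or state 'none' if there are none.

(A,P,X): not NE [P1→D gives 8>2; P2→R gives 10>2; P3→Y gives 8>3]
(A,P,Y): not NE [P1→B gives 9>7; P2→S gives 8>2]
(A,P,Z): not NE [P1→D gives 11>0; P2→S gives 9>7; P3→Y gives 8>1]
(A,Q,X): not NE [P2→R gives 10>9]
(A,Q,Y): not NE [P1→C gives 9>7; P2→S gives 8>0; P3→X gives 9>3]
(A,Q,Z): not NE [P1→B gives 10>9; P2→S gives 9>6; P3→X gives 9>5]
(A,R,X): not NE [P1→B gives 9>1]
(A,R,Y): not NE [P1→C gives 9>0; P2→S gives 8>1; P3→Z gives 8>0]
(A,R,Z): not NE [P1→D gives 7>5]
(A,S,X): not NE [P1→B gives 11>9; P2→R gives 10>7]
(A,S,Y): not NE [P1→B gives 8>5; P3→X gives 4>3]
(A,S,Z): not NE [P1→B gives 6>0; P3→X gives 4>1]
(B,P,X): not NE [P1→D gives 8>6; P2→S gives 6>0]
(B,P,Y): not NE [P2→S gives 6>1; P3→X gives 8>2]
(B,P,Z): not NE [P1→D gives 11>0; P2→R gives 8>7; P3→X gives 8>1]
(B,Q,X): not NE [P1→A gives 9>7; P2→S gives 6>5; P3→Z gives 4>3]
(B,Q,Y): not NE [P1→C gives 9>6; P2→S gives 6>1; P3→Z gives 4>2]
(B,Q,Z): NE
(B,R,X): not NE [P2→S gives 6>3]
(B,R,Y): not NE [P1→C gives 9>6; P2→S gives 6>0; P3→X gives 9>7]
(B,R,Z): not NE [P1→D gives 7>5; P3→X gives 9>0]
(B,S,X): NE
(B,S,Y): not NE [P3→X gives 8>2]
(B,S,Z): not NE [P2→R gives 8>0; P3→X gives 8>7]
(C,P,X): not NE [P2→S gives 9>2; P3→Z gives 9>1]
(C,P,Y): not NE [P1→B gives 9>8; P2→S gives 8>7]
(C,P,Z): not NE [P1→D gives 11>8]
(C,Q,X): not NE [P1→A gives 9>2; P2→S gives 9>1]
(C,Q,Y): not NE [P2→S gives 8>4; P3→Z gives 9>5]
(C,Q,Z): not NE [P1→B gives 10>9; P2→P gives 8>7]
(C,R,X): not NE [P1→B gives 9>2; P2→S gives 9>8; P3→Z gives 9>2]
(C,R,Y): not NE [P2→S gives 8>5; P3→Z gives 9>8]
(C,R,Z): not NE [P1→D gives 7>4; P2→P gives 8>4]
(C,S,X): not NE [P1→B gives 11>5; P3→Z gives 6>1]
(C,S,Y): not NE [P1→B gives 8>0; P3→Z gives 6>0]
(C,S,Z): not NE [P1→B gives 6>3; P2→P gives 8>0]
(D,P,X): not NE [P2→Q gives 5>0; P3→Y gives 6>0]
(D,P,Y): not NE [P1→B gives 9>3]
(D,P,Z): not NE [P2→S gives 9>6; P3→Y gives 6>1]
(D,Q,X): not NE [P1→A gives 9>0]
(D,Q,Y): not NE [P1→C gives 9>1; P2→S gives 9>0; P3→X gives 9>5]
(D,Q,Z): not NE [P1→B gives 10>0; P2→S gives 9>8; P3→X gives 9>3]
(D,R,X): not NE [P1→B gives 9>2; P2→Q gives 5>1; P3→Y gives 8>6]
(D,R,Y): not NE [P1→C gives 9>6]
(D,R,Z): not NE [P2→S gives 9>2; P3→Y gives 8>7]
(D,S,X): not NE [P1→B gives 11>0; P2→Q gives 5>1; P3→Y gives 6>5]
(D,S,Y): not NE [P1→B gives 8>3]
(D,S,Z): not NE [P1→B gives 6>4; P3→Y gives 6>3]

PSNE = {(B,Q,Z), (B,S,X)}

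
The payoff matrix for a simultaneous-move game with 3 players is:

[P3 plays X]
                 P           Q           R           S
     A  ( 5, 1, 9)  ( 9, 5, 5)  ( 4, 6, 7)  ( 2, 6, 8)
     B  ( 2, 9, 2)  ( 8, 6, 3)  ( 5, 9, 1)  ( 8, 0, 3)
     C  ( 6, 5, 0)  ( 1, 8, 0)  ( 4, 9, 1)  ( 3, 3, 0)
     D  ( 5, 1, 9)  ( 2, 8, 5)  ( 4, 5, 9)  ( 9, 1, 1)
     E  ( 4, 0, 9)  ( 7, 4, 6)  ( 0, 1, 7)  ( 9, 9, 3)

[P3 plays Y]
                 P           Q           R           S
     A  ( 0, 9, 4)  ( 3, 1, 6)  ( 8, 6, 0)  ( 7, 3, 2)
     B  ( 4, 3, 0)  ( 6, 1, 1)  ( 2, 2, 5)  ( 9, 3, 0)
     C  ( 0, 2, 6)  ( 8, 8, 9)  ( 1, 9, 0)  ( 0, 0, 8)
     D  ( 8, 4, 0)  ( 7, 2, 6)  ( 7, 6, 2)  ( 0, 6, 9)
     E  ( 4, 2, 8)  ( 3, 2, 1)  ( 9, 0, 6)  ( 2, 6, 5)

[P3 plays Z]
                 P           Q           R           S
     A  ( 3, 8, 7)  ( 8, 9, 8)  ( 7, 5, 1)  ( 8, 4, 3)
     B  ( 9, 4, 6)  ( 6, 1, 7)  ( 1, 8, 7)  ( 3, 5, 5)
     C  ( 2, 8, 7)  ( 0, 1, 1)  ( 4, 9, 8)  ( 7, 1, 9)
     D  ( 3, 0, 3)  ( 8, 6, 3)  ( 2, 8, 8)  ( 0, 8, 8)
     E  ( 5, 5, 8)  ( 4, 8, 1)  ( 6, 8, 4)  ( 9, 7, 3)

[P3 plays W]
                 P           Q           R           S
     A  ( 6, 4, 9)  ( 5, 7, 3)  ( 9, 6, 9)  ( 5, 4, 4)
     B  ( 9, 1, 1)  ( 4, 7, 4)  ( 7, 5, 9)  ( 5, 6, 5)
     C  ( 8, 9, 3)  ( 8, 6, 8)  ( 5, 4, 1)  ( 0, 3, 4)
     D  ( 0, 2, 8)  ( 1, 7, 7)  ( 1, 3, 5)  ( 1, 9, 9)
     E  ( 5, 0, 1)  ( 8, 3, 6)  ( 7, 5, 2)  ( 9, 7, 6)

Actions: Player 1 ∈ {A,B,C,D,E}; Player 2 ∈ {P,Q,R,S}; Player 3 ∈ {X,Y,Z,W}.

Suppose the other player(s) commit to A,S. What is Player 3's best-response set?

BR_3 = {X}

u_3(X vs A,S) = 8
u_3(Y vs A,S) = 2
u_3(Z vs A,S) = 3
u_3(W vs A,S) = 4
max payoff 8 at {X}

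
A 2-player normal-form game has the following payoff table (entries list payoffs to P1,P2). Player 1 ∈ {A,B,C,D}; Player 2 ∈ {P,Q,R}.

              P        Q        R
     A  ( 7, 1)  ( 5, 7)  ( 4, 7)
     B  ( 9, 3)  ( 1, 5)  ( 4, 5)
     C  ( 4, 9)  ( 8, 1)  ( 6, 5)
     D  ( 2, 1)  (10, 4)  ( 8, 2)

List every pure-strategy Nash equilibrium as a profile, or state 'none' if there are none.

(A,P): not NE [P1→B gives 9>7; P2→R gives 7>1]
(A,Q): not NE [P1→D gives 10>5]
(A,R): not NE [P1→D gives 8>4]
(B,P): not NE [P2→R gives 5>3]
(B,Q): not NE [P1→D gives 10>1]
(B,R): not NE [P1→D gives 8>4]
(C,P): not NE [P1→B gives 9>4]
(C,Q): not NE [P1→D gives 10>8; P2→P gives 9>1]
(C,R): not NE [P1→D gives 8>6; P2→P gives 9>5]
(D,P): not NE [P1→B gives 9>2; P2→Q gives 4>1]
(D,Q): NE
(D,R): not NE [P2→Q gives 4>2]

NE set: (D,Q)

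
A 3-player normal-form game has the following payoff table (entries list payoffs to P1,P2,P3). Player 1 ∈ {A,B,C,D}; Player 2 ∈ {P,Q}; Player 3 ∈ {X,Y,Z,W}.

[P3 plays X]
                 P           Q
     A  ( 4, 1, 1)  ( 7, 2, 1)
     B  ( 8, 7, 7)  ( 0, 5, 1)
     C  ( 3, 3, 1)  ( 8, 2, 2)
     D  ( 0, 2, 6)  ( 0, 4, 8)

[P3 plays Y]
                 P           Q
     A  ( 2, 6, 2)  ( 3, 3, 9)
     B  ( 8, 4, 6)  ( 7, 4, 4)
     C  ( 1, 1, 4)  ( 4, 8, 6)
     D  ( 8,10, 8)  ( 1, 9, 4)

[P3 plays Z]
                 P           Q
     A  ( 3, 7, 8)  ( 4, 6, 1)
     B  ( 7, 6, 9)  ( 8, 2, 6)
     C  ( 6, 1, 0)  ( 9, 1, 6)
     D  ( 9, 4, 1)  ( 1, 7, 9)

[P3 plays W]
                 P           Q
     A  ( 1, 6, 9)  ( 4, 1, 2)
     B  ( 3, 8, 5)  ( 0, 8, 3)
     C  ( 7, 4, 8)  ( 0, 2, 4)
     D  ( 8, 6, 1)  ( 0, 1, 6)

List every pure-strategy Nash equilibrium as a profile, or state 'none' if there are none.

PSNE = {(C,Q,Z), (D,P,Y)}

(A,P,X): not NE [P1→B gives 8>4; P2→Q gives 2>1; P3→W gives 9>1]
(A,P,Y): not NE [P1→D gives 8>2; P3→W gives 9>2]
(A,P,Z): not NE [P1→D gives 9>3; P3→W gives 9>8]
(A,P,W): not NE [P1→D gives 8>1]
(A,Q,X): not NE [P1→C gives 8>7; P3→Y gives 9>1]
(A,Q,Y): not NE [P1→B gives 7>3; P2→P gives 6>3]
(A,Q,Z): not NE [P1→C gives 9>4; P2→P gives 7>6; P3→Y gives 9>1]
(A,Q,W): not NE [P2→P gives 6>1; P3→Y gives 9>2]
(B,P,X): not NE [P3→Z gives 9>7]
(B,P,Y): not NE [P3→Z gives 9>6]
(B,P,Z): not NE [P1→D gives 9>7]
(B,P,W): not NE [P1→D gives 8>3; P3→Z gives 9>5]
(B,Q,X): not NE [P1→C gives 8>0; P2→P gives 7>5; P3→Z gives 6>1]
(B,Q,Y): not NE [P3→Z gives 6>4]
(B,Q,Z): not NE [P1→C gives 9>8; P2→P gives 6>2]
(B,Q,W): not NE [P1→A gives 4>0; P3→Z gives 6>3]
(C,P,X): not NE [P1→B gives 8>3; P3→W gives 8>1]
(C,P,Y): not NE [P1→D gives 8>1; P2→Q gives 8>1; P3→W gives 8>4]
(C,P,Z): not NE [P1→D gives 9>6; P3→W gives 8>0]
(C,P,W): not NE [P1→D gives 8>7]
(C,Q,X): not NE [P2→P gives 3>2; P3→Z gives 6>2]
(C,Q,Y): not NE [P1→B gives 7>4]
(C,Q,Z): NE
(C,Q,W): not NE [P1→A gives 4>0; P2→P gives 4>2; P3→Z gives 6>4]
(D,P,X): not NE [P1→B gives 8>0; P2→Q gives 4>2; P3→Y gives 8>6]
(D,P,Y): NE
(D,P,Z): not NE [P2→Q gives 7>4; P3→Y gives 8>1]
(D,P,W): not NE [P3→Y gives 8>1]
(D,Q,X): not NE [P1→C gives 8>0; P3→Z gives 9>8]
(D,Q,Y): not NE [P1→B gives 7>1; P2→P gives 10>9; P3→Z gives 9>4]
(D,Q,Z): not NE [P1→C gives 9>1]
(D,Q,W): not NE [P1→A gives 4>0; P2→P gives 6>1; P3→Z gives 9>6]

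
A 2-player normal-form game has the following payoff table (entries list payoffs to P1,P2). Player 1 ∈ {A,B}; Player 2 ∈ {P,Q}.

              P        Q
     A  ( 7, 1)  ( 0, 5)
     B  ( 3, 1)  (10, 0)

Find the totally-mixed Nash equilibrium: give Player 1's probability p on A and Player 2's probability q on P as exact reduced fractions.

P1 indiff ⇒ q·7+(1-q)·0 = q·3+(1-q)·10 ⇒ q(4) = (1-q)(10) ⇒ q = 5/7
P2 indiff ⇒ p·1+(1-p)·1 = p·5+(1-p)·0 ⇒ p(-4) = (1-p)(-1) ⇒ p = 1/5

p=1/5, q=5/7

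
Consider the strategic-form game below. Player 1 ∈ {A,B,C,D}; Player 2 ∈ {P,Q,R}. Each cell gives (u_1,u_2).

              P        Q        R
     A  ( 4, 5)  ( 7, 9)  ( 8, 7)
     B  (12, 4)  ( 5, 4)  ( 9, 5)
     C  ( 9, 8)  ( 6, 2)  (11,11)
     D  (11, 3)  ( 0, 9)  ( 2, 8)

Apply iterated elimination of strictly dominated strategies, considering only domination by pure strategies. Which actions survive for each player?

Remaining: P1:{A,C} P2:{Q,R}

P1 drop D (B beats it: P:12>11 Q:5>0 R:9>2)
P2 drop P (R beats it: A:7>5 B:5>4 C:11>8)
P1 drop B (C beats it: Q:6>5 R:11>9)
P1→{A,C} P2→{Q,R}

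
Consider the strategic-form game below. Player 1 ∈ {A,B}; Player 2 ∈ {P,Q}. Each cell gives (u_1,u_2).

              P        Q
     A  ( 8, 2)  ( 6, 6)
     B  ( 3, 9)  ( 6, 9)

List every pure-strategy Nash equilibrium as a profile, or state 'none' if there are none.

NE set: (A,Q), (B,Q)

(A,P): not NE [P2→Q gives 6>2]
(A,Q): NE
(B,P): not NE [P1→A gives 8>3]
(B,Q): NE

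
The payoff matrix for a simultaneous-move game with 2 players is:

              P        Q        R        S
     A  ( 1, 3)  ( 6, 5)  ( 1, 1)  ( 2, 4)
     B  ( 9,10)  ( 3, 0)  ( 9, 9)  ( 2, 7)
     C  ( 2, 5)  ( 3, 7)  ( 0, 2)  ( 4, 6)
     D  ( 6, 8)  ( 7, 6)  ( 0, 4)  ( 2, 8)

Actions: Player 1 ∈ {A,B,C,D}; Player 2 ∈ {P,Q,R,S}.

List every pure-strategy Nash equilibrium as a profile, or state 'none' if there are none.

PSNE = {(B,P)}

(A,P): not NE [P1→B gives 9>1; P2→Q gives 5>3]
(A,Q): not NE [P1→D gives 7>6]
(A,R): not NE [P1→B gives 9>1; P2→Q gives 5>1]
(A,S): not NE [P1→C gives 4>2; P2→Q gives 5>4]
(B,P): NE
(B,Q): not NE [P1→D gives 7>3; P2→P gives 10>0]
(B,R): not NE [P2→P gives 10>9]
(B,S): not NE [P1→C gives 4>2; P2→P gives 10>7]
(C,P): not NE [P1→B gives 9>2; P2→Q gives 7>5]
(C,Q): not NE [P1→D gives 7>3]
(C,R): not NE [P1→B gives 9>0; P2→Q gives 7>2]
(C,S): not NE [P2→Q gives 7>6]
(D,P): not NE [P1→B gives 9>6]
(D,Q): not NE [P2→S gives 8>6]
(D,R): not NE [P1→B gives 9>0; P2→S gives 8>4]
(D,S): not NE [P1→C gives 4>2]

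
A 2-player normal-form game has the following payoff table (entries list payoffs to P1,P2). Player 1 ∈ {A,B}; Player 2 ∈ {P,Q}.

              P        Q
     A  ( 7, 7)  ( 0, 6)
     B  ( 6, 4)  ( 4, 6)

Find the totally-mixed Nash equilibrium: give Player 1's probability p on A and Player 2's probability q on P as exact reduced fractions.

P1 indiff ⇒ q·7+(1-q)·0 = q·6+(1-q)·4 ⇒ q(1) = (1-q)(4) ⇒ q = 4/5
P2 indiff ⇒ p·7+(1-p)·4 = p·6+(1-p)·6 ⇒ p(1) = (1-p)(2) ⇒ p = 2/3

P1 mixes 2/3 on A; P2 mixes 4/5 on P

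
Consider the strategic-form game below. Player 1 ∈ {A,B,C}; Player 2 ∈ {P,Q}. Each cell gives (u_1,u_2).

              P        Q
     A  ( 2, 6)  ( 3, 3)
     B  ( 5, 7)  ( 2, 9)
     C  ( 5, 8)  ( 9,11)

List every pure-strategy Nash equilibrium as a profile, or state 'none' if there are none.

Nash profiles: (C,Q)

(A,P): not NE [P1→C gives 5>2]
(A,Q): not NE [P1→C gives 9>3; P2→P gives 6>3]
(B,P): not NE [P2→Q gives 9>7]
(B,Q): not NE [P1→C gives 9>2]
(C,P): not NE [P2→Q gives 11>8]
(C,Q): NE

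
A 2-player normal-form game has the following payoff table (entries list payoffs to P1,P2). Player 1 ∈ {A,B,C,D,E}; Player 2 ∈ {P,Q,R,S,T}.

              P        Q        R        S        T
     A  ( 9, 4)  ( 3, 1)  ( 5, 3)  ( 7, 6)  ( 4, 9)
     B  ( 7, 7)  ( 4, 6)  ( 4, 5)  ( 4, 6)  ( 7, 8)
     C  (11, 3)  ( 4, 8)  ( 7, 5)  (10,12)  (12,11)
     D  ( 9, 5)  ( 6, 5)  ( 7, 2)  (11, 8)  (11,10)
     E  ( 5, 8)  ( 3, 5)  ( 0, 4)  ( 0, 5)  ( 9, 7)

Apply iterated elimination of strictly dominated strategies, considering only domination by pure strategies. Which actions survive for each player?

Survivors P1:{C,D} P2:{S,T}

P1 drop A (C beats it: P:11>9 Q:4>3 R:7>5 S:10>7 T:12>4)
P1 drop B (D beats it: P:9>7 Q:6>4 R:7>4 S:11>4 T:11>7)
P1 drop E (C beats it: P:11>5 Q:4>3 R:7>0 S:10>0 T:12>9)
P2 drop P (S beats it: C:12>3 D:8>5)
P2 drop Q (S beats it: C:12>8 D:8>5)
P2 drop R (S beats it: C:12>5 D:8>2)
P1→{C,D} P2→{S,T}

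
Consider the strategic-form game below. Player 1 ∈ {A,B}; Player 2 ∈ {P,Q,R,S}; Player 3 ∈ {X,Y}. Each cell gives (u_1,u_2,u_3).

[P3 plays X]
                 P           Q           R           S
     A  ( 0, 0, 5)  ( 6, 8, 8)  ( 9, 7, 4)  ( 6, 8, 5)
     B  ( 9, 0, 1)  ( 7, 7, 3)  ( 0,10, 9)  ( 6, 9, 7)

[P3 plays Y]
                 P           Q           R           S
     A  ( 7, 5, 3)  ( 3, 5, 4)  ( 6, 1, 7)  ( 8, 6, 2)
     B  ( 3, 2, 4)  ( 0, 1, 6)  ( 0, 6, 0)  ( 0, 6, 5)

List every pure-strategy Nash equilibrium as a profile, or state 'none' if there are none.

Nash profiles: (A,S,X)

(A,P,X): not NE [P1→B gives 9>0; P2→S gives 8>0]
(A,P,Y): not NE [P2→S gives 6>5; P3→X gives 5>3]
(A,Q,X): not NE [P1→B gives 7>6]
(A,Q,Y): not NE [P2→S gives 6>5; P3→X gives 8>4]
(A,R,X): not NE [P2→S gives 8>7; P3→Y gives 7>4]
(A,R,Y): not NE [P2→S gives 6>1]
(A,S,X): NE
(A,S,Y): not NE [P3→X gives 5>2]
(B,P,X): not NE [P2→R gives 10>0; P3→Y gives 4>1]
(B,P,Y): not NE [P1→A gives 7>3; P2→S gives 6>2]
(B,Q,X): not NE [P2→R gives 10>7; P3→Y gives 6>3]
(B,Q,Y): not NE [P1→A gives 3>0; P2→S gives 6>1]
(B,R,X): not NE [P1→A gives 9>0]
(B,R,Y): not NE [P1→A gives 6>0; P3→X gives 9>0]
(B,S,X): not NE [P2→R gives 10>9]
(B,S,Y): not NE [P1→A gives 8>0; P3→X gives 7>5]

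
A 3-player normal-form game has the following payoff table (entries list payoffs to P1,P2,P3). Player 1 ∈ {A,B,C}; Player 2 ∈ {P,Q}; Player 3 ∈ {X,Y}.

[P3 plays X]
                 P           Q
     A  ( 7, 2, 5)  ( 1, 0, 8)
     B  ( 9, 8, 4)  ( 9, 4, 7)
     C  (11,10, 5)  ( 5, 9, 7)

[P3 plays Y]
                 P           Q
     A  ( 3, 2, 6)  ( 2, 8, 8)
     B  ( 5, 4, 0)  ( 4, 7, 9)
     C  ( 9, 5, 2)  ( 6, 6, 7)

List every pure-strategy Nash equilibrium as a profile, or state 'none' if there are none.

(A,P,X): not NE [P1→C gives 11>7; P3→Y gives 6>5]
(A,P,Y): not NE [P1→C gives 9>3; P2→Q gives 8>2]
(A,Q,X): not NE [P1→B gives 9>1; P2→P gives 2>0]
(A,Q,Y): not NE [P1→C gives 6>2]
(B,P,X): not NE [P1→C gives 11>9]
(B,P,Y): not NE [P1→C gives 9>5; P2→Q gives 7>4; P3→X gives 4>0]
(B,Q,X): not NE [P2→P gives 8>4; P3→Y gives 9>7]
(B,Q,Y): not NE [P1→C gives 6>4]
(C,P,X): NE
(C,P,Y): not NE [P2→Q gives 6>5; P3→X gives 5>2]
(C,Q,X): not NE [P1→B gives 9>5; P2→P gives 10>9]
(C,Q,Y): NE

NE set: (C,P,X), (C,Q,Y)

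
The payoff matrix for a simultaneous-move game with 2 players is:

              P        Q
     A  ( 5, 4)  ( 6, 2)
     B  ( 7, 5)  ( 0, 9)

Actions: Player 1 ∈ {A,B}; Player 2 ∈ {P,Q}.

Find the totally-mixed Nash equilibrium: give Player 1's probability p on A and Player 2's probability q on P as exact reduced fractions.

P1 indiff ⇒ q·5+(1-q)·6 = q·7+(1-q)·0 ⇒ q(-2) = (1-q)(-6) ⇒ q = 3/4
P2 indiff ⇒ p·4+(1-p)·5 = p·2+(1-p)·9 ⇒ p(2) = (1-p)(4) ⇒ p = 2/3

P1 mixes 2/3 on A; P2 mixes 3/4 on P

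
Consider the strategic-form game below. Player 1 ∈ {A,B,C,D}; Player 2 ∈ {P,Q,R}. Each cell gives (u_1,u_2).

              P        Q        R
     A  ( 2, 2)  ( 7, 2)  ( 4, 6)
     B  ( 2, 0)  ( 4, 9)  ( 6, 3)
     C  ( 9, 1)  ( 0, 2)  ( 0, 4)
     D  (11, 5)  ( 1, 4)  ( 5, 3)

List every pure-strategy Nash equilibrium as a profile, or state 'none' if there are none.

(A,P): not NE [P1→D gives 11>2; P2→R gives 6>2]
(A,Q): not NE [P2→R gives 6>2]
(A,R): not NE [P1→B gives 6>4]
(B,P): not NE [P1→D gives 11>2; P2→Q gives 9>0]
(B,Q): not NE [P1→A gives 7>4]
(B,R): not NE [P2→Q gives 9>3]
(C,P): not NE [P1→D gives 11>9; P2→R gives 4>1]
(C,Q): not NE [P1→A gives 7>0; P2→R gives 4>2]
(C,R): not NE [P1→B gives 6>0]
(D,P): NE
(D,Q): not NE [P1→A gives 7>1; P2→P gives 5>4]
(D,R): not NE [P1→B gives 6>5; P2→P gives 5>3]

Nash profiles: (D,P)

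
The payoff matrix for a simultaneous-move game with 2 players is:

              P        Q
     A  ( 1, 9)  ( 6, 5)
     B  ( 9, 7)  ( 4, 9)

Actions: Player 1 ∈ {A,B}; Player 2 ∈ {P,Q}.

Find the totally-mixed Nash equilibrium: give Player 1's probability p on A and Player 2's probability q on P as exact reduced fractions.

P1 indiff ⇒ q·1+(1-q)·6 = q·9+(1-q)·4 ⇒ q(-8) = (1-q)(-2) ⇒ q = 1/5
P2 indiff ⇒ p·9+(1-p)·7 = p·5+(1-p)·9 ⇒ p(4) = (1-p)(2) ⇒ p = 1/3

p=1/3, q=1/5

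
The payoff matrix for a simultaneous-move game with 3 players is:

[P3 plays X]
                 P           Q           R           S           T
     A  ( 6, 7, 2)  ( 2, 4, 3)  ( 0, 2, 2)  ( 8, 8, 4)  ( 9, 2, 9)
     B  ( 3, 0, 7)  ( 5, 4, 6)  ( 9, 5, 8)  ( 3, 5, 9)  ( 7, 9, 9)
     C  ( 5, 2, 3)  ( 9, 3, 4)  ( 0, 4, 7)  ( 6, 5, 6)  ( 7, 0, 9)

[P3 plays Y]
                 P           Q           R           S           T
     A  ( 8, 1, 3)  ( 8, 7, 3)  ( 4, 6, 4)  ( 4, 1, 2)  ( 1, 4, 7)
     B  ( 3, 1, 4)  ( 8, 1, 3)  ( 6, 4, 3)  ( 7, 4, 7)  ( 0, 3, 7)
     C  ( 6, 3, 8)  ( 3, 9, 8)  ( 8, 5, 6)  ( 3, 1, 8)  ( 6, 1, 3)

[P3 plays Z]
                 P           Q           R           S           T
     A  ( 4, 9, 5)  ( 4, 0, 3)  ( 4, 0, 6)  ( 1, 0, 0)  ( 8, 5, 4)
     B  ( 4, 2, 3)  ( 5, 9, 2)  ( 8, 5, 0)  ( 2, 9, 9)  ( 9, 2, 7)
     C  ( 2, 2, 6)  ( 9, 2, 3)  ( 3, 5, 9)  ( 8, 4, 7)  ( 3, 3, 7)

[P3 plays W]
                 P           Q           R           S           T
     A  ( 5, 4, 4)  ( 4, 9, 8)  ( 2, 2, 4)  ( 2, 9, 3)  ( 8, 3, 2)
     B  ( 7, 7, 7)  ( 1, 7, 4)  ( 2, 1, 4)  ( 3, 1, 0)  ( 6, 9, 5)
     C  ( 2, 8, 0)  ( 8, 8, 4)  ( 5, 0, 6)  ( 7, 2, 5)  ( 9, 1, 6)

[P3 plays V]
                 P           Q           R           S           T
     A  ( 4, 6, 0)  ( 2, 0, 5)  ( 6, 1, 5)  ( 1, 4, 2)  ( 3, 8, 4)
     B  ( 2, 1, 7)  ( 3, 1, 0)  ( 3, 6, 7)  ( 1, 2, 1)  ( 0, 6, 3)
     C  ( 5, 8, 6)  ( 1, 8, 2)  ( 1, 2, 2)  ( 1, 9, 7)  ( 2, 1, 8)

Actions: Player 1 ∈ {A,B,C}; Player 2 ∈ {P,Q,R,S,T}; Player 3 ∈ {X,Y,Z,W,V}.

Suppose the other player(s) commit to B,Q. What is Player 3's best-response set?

u_3(X vs B,Q) = 6
u_3(Y vs B,Q) = 3
u_3(Z vs B,Q) = 2
u_3(W vs B,Q) = 4
u_3(V vs B,Q) = 0
max payoff 6 at {X}

P3 best: {X}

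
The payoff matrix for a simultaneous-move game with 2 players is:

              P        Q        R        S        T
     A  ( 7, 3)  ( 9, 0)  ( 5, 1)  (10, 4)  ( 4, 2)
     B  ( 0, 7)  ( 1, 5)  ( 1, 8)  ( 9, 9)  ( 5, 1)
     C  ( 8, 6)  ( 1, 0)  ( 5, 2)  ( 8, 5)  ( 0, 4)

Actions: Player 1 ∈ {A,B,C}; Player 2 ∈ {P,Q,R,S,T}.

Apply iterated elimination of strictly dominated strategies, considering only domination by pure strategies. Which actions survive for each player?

P2 drop Q (P beats it: A:3>0 B:7>5 C:6>0)
P2 drop R (S beats it: A:4>1 B:9>8 C:5>2)
P2 drop T (P beats it: A:3>2 B:7>1 C:6>4)
P1 drop B (A beats it: P:7>0 S:10>9)
P1→{A,C} P2→{P,S}

Remaining: P1:{A,C} P2:{P,S}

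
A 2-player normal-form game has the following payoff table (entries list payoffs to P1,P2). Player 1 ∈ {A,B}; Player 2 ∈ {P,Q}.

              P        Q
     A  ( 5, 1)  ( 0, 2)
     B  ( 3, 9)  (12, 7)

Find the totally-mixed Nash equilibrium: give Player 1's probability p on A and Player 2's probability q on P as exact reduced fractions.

P1 mixes 2/3 on A; P2 mixes 6/7 on P

P1 indiff ⇒ q·5+(1-q)·0 = q·3+(1-q)·12 ⇒ q(2) = (1-q)(12) ⇒ q = 6/7
P2 indiff ⇒ p·1+(1-p)·9 = p·2+(1-p)·7 ⇒ p(-1) = (1-p)(-2) ⇒ p = 2/3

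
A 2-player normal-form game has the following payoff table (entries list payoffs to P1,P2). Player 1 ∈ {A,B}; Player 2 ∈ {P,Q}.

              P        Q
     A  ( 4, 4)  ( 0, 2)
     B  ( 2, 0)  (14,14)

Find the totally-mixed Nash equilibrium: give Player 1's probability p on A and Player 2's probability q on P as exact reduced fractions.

P1 mixes 7/8 on A; P2 mixes 7/8 on P

P1 indiff ⇒ q·4+(1-q)·0 = q·2+(1-q)·14 ⇒ q(2) = (1-q)(14) ⇒ q = 7/8
P2 indiff ⇒ p·4+(1-p)·0 = p·2+(1-p)·14 ⇒ p(2) = (1-p)(14) ⇒ p = 7/8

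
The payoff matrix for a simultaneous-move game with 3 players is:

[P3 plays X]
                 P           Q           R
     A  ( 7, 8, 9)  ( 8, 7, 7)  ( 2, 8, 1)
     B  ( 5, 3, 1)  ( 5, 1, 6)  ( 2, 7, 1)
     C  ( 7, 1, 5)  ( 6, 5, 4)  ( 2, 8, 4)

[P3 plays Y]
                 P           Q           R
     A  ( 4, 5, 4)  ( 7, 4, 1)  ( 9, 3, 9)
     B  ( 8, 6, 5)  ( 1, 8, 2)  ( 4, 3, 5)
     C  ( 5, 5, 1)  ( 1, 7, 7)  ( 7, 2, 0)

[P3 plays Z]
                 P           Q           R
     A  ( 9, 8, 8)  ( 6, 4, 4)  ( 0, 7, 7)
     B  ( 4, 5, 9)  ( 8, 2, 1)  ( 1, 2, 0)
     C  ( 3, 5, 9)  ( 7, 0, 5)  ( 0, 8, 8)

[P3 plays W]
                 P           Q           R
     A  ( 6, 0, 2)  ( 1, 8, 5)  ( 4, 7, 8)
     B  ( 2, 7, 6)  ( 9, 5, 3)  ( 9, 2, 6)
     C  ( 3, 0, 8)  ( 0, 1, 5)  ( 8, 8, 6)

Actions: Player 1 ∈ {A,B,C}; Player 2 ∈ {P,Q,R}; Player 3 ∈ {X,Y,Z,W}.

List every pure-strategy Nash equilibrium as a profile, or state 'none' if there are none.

(A,P,X): NE
(A,P,Y): not NE [P1→B gives 8>4; P3→X gives 9>4]
(A,P,Z): not NE [P3→X gives 9>8]
(A,P,W): not NE [P2→Q gives 8>0; P3→X gives 9>2]
(A,Q,X): not NE [P2→R gives 8>7]
(A,Q,Y): not NE [P2→P gives 5>4; P3→X gives 7>1]
(A,Q,Z): not NE [P1→B gives 8>6; P2→P gives 8>4; P3→X gives 7>4]
(A,Q,W): not NE [P1→B gives 9>1; P3→X gives 7>5]
(A,R,X): not NE [P3→Y gives 9>1]
(A,R,Y): not NE [P2→P gives 5>3]
(A,R,Z): not NE [P1→B gives 1>0; P2→P gives 8>7; P3→Y gives 9>7]
(A,R,W): not NE [P1→B gives 9>4; P2→Q gives 8>7; P3→Y gives 9>8]
(B,P,X): not NE [P1→C gives 7>5; P2→R gives 7>3; P3→Z gives 9>1]
(B,P,Y): not NE [P2→Q gives 8>6; P3→Z gives 9>5]
(B,P,Z): not NE [P1→A gives 9>4]
(B,P,W): not NE [P1→A gives 6>2; P3→Z gives 9>6]
(B,Q,X): not NE [P1→A gives 8>5; P2→R gives 7>1]
(B,Q,Y): not NE [P1→A gives 7>1; P3→X gives 6>2]
(B,Q,Z): not NE [P2→P gives 5>2; P3→X gives 6>1]
(B,Q,W): not NE [P2→P gives 7>5; P3→X gives 6>3]
(B,R,X): not NE [P3→W gives 6>1]
(B,R,Y): not NE [P1→A gives 9>4; P2→Q gives 8>3; P3→W gives 6>5]
(B,R,Z): not NE [P2→P gives 5>2; P3→W gives 6>0]
(B,R,W): not NE [P2→P gives 7>2]
(C,P,X): not NE [P2→R gives 8>1; P3→Z gives 9>5]
(C,P,Y): not NE [P1→B gives 8>5; P2→Q gives 7>5; P3→Z gives 9>1]
(C,P,Z): not NE [P1→A gives 9>3; P2→R gives 8>5]
(C,P,W): not NE [P1→A gives 6>3; P2→R gives 8>0; P3→Z gives 9>8]
(C,Q,X): not NE [P1→A gives 8>6; P2→R gives 8>5; P3→Y gives 7>4]
(C,Q,Y): not NE [P1→A gives 7>1]
(C,Q,Z): not NE [P1→B gives 8>7; P2→R gives 8>0; P3→Y gives 7>5]
(C,Q,W): not NE [P1→B gives 9>0; P2→R gives 8>1; P3→Y gives 7>5]
(C,R,X): not NE [P3→Z gives 8>4]
(C,R,Y): not NE [P1→A gives 9>7; P2→Q gives 7>2; P3→Z gives 8>0]
(C,R,Z): not NE [P1→B gives 1>0]
(C,R,W): not NE [P1→B gives 9>8; P3→Z gives 8>6]

NE set: (A,P,X)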